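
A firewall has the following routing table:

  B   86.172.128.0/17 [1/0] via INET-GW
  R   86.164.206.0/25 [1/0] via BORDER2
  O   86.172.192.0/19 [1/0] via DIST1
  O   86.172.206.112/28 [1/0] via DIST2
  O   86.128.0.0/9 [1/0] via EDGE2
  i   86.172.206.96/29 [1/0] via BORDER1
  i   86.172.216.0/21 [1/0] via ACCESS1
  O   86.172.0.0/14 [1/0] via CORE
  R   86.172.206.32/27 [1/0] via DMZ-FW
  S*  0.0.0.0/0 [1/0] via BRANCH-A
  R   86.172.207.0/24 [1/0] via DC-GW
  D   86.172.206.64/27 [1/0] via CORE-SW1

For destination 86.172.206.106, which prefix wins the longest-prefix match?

86.172.192.0/19

Entries matching 86.172.206.106:
  0.0.0.0/0 (default, matches everything)
  86.128.0.0/9 (86.128.0.0 - 86.255.255.255)
  86.172.0.0/14 (86.172.0.0 - 86.175.255.255)
  86.172.128.0/17 (86.172.128.0 - 86.172.255.255)
  86.172.192.0/19 (86.172.192.0 - 86.172.223.255)
Most specific is 86.172.192.0/19.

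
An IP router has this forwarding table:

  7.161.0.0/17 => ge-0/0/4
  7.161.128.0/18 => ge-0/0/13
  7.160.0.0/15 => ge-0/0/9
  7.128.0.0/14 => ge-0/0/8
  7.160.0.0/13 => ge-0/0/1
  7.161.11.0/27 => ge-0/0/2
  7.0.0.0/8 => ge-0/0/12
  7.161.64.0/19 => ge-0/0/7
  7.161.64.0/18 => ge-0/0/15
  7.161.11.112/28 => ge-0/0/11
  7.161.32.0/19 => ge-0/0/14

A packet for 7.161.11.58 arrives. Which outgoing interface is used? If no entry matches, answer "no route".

Routes whose prefix contains 7.161.11.58:
  7.0.0.0/8 (7.0.0.0 - 7.255.255.255) -> ge-0/0/12
  7.160.0.0/13 (7.160.0.0 - 7.167.255.255) -> ge-0/0/1
  7.160.0.0/15 (7.160.0.0 - 7.161.255.255) -> ge-0/0/9
  7.161.0.0/17 (7.161.0.0 - 7.161.127.255) -> ge-0/0/4
More-specific entries that do NOT match:
  7.161.11.112/28 (7.161.11.112 - 7.161.11.127) does not contain 7.161.11.58
  7.161.11.0/27 (7.161.11.0 - 7.161.11.31) does not contain 7.161.11.58
  7.161.64.0/19 (7.161.64.0 - 7.161.95.255) does not contain 7.161.11.58
  7.161.32.0/19 (7.161.32.0 - 7.161.63.255) does not contain 7.161.11.58
  7.161.128.0/18 (7.161.128.0 - 7.161.191.255) does not contain 7.161.11.58
  7.161.64.0/18 (7.161.64.0 - 7.161.127.255) does not contain 7.161.11.58
Longest matching prefix is /17 -> interface ge-0/0/4.

ge-0/0/4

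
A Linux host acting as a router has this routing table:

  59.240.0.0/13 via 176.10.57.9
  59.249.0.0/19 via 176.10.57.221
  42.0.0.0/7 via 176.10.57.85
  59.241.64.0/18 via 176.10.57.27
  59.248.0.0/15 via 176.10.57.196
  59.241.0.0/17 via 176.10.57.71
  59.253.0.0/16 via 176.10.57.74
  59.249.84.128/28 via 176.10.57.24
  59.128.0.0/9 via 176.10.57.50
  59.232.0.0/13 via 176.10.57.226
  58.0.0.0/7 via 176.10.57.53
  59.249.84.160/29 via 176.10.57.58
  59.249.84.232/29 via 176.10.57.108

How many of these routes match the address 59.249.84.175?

Prefixes containing 59.249.84.175:
  58.0.0.0/7 (58.0.0.0 - 59.255.255.255)
  59.128.0.0/9 (59.128.0.0 - 59.255.255.255)
  59.248.0.0/15 (59.248.0.0 - 59.249.255.255)
Total matching entries: 3.

3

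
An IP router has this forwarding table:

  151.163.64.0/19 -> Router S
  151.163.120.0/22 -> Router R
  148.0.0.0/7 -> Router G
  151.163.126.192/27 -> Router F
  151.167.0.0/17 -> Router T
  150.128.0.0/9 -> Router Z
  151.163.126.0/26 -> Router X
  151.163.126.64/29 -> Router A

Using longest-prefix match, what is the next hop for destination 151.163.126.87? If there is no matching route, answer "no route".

No entry's prefix contains 151.163.126.87; there is no default route.

no route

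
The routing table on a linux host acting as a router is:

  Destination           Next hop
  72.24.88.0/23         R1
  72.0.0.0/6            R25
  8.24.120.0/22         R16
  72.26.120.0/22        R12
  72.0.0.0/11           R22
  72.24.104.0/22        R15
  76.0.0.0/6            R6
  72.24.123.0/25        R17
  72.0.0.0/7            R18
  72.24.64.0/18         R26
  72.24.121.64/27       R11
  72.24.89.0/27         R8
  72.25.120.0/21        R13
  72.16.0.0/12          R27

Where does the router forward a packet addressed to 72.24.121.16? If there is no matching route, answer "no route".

Routes whose prefix contains 72.24.121.16:
  72.0.0.0/6 (72.0.0.0 - 75.255.255.255) -> R25
  72.0.0.0/7 (72.0.0.0 - 73.255.255.255) -> R18
  72.0.0.0/11 (72.0.0.0 - 72.31.255.255) -> R22
  72.16.0.0/12 (72.16.0.0 - 72.31.255.255) -> R27
  72.24.64.0/18 (72.24.64.0 - 72.24.127.255) -> R26
More-specific entries that do NOT match:
  72.24.121.64/27 (72.24.121.64 - 72.24.121.95) does not contain 72.24.121.16
  72.24.89.0/27 (72.24.89.0 - 72.24.89.31) does not contain 72.24.121.16
  72.24.123.0/25 (72.24.123.0 - 72.24.123.127) does not contain 72.24.121.16
  72.24.88.0/23 (72.24.88.0 - 72.24.89.255) does not contain 72.24.121.16
  8.24.120.0/22 (8.24.120.0 - 8.24.123.255) does not contain 72.24.121.16
  72.26.120.0/22 (72.26.120.0 - 72.26.123.255) does not contain 72.24.121.16
  72.24.104.0/22 (72.24.104.0 - 72.24.107.255) does not contain 72.24.121.16
  72.25.120.0/21 (72.25.120.0 - 72.25.127.255) does not contain 72.24.121.16
Longest matching prefix is /18 -> next hop R26.

R26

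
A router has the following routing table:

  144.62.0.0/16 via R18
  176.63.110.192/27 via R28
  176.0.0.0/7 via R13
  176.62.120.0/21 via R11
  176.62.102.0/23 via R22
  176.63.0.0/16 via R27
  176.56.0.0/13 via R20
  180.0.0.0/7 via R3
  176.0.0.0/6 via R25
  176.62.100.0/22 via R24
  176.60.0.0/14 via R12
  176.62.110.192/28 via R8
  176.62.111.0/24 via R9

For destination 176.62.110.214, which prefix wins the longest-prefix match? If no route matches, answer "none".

Entries matching 176.62.110.214:
  176.0.0.0/6 (176.0.0.0 - 179.255.255.255)
  176.0.0.0/7 (176.0.0.0 - 177.255.255.255)
  176.56.0.0/13 (176.56.0.0 - 176.63.255.255)
  176.60.0.0/14 (176.60.0.0 - 176.63.255.255)
Most specific is 176.60.0.0/14.

176.60.0.0/14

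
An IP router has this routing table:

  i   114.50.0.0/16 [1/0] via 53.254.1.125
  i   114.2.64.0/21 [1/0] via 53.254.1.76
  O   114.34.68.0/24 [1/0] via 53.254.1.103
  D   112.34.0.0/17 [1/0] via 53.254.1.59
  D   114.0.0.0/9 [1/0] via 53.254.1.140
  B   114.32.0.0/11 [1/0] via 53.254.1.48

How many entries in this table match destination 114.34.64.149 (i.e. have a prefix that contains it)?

2

Prefixes containing 114.34.64.149:
  114.0.0.0/9 (114.0.0.0 - 114.127.255.255)
  114.32.0.0/11 (114.32.0.0 - 114.63.255.255)
Total matching entries: 2.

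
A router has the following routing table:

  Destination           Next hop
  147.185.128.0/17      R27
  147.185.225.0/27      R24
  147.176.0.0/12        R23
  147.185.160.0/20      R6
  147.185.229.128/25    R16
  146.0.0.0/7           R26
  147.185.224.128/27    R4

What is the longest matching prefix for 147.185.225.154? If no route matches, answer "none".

Entries matching 147.185.225.154:
  146.0.0.0/7 (146.0.0.0 - 147.255.255.255)
  147.176.0.0/12 (147.176.0.0 - 147.191.255.255)
  147.185.128.0/17 (147.185.128.0 - 147.185.255.255)
Most specific is 147.185.128.0/17.

147.185.128.0/17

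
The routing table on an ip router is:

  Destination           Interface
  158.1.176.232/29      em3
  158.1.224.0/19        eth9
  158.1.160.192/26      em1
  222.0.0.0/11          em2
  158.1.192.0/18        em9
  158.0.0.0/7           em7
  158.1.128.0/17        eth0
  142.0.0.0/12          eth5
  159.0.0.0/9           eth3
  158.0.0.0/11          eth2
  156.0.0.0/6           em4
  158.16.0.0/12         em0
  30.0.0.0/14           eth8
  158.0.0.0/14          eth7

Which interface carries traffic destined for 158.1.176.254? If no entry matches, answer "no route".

Routes whose prefix contains 158.1.176.254:
  156.0.0.0/6 (156.0.0.0 - 159.255.255.255) -> em4
  158.0.0.0/7 (158.0.0.0 - 159.255.255.255) -> em7
  158.0.0.0/11 (158.0.0.0 - 158.31.255.255) -> eth2
  158.0.0.0/14 (158.0.0.0 - 158.3.255.255) -> eth7
  158.1.128.0/17 (158.1.128.0 - 158.1.255.255) -> eth0
More-specific entries that do NOT match:
  158.1.176.232/29 (158.1.176.232 - 158.1.176.239) does not contain 158.1.176.254
  158.1.160.192/26 (158.1.160.192 - 158.1.160.255) does not contain 158.1.176.254
  158.1.224.0/19 (158.1.224.0 - 158.1.255.255) does not contain 158.1.176.254
  158.1.192.0/18 (158.1.192.0 - 158.1.255.255) does not contain 158.1.176.254
Longest matching prefix is /17 -> interface eth0.

eth0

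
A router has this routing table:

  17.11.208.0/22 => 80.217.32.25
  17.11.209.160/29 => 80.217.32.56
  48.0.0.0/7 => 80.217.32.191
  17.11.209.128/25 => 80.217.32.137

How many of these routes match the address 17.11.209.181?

Prefixes containing 17.11.209.181:
  17.11.208.0/22 (17.11.208.0 - 17.11.211.255)
  17.11.209.128/25 (17.11.209.128 - 17.11.209.255)
Total matching entries: 2.

2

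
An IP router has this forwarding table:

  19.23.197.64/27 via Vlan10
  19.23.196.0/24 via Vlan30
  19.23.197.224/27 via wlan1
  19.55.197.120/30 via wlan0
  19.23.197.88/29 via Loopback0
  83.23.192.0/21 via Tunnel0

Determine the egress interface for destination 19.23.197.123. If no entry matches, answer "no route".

No entry's prefix contains 19.23.197.123; there is no default route.

no route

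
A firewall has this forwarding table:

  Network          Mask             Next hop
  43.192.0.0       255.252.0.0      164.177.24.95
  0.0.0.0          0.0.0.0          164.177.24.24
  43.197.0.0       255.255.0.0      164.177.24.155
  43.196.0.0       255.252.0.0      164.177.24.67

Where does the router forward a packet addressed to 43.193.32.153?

164.177.24.95

Routes whose prefix contains 43.193.32.153:
  0.0.0.0/0 (default, matches everything) -> 164.177.24.24
  43.192.0.0/14 (43.192.0.0 - 43.195.255.255) -> 164.177.24.95
More-specific entries that do NOT match:
  43.197.0.0/16 (43.197.0.0 - 43.197.255.255) does not contain 43.193.32.153
Longest matching prefix is /14 -> next hop 164.177.24.95.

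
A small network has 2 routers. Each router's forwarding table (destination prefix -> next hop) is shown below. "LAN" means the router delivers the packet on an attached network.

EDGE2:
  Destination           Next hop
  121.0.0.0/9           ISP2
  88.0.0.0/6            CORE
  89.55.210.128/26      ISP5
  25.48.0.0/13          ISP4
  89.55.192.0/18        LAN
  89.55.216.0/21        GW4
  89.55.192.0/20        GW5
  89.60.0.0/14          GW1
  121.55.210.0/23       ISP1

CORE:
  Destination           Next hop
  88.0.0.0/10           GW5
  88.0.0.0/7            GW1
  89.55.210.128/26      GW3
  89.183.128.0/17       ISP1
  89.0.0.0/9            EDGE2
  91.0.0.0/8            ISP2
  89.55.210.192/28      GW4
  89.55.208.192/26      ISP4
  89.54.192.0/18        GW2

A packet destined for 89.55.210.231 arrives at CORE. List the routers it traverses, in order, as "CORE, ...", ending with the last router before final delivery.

At CORE: longest match for 89.55.210.231 is 89.0.0.0/9 -> EDGE2
At EDGE2: longest match for 89.55.210.231 is 89.55.192.0/18 -> LAN

CORE, EDGE2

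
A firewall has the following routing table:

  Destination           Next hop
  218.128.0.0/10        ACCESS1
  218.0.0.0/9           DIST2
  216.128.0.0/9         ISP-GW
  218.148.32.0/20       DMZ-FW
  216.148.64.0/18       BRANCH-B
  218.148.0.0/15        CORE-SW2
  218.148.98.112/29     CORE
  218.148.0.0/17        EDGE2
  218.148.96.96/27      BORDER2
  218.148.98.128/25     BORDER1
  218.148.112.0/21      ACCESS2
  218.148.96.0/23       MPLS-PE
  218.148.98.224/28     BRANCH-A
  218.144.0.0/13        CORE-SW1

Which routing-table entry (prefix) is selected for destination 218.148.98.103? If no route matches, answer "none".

218.148.0.0/17

Entries matching 218.148.98.103:
  218.128.0.0/10 (218.128.0.0 - 218.191.255.255)
  218.144.0.0/13 (218.144.0.0 - 218.151.255.255)
  218.148.0.0/15 (218.148.0.0 - 218.149.255.255)
  218.148.0.0/17 (218.148.0.0 - 218.148.127.255)
Most specific is 218.148.0.0/17.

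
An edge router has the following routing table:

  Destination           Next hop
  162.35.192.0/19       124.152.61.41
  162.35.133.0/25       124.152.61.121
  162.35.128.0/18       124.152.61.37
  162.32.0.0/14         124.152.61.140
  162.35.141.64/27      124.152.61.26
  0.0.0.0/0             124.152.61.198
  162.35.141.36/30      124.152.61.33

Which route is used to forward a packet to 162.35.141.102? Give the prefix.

162.35.128.0/18

Entries matching 162.35.141.102:
  0.0.0.0/0 (default, matches everything)
  162.32.0.0/14 (162.32.0.0 - 162.35.255.255)
  162.35.128.0/18 (162.35.128.0 - 162.35.191.255)
Most specific is 162.35.128.0/18.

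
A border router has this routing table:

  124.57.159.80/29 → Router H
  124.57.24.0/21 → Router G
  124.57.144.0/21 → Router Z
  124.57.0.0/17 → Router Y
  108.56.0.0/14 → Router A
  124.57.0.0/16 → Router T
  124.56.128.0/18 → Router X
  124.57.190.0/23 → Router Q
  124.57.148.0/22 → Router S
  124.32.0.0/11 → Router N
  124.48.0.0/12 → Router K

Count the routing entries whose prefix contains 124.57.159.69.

Prefixes containing 124.57.159.69:
  124.32.0.0/11 (124.32.0.0 - 124.63.255.255)
  124.48.0.0/12 (124.48.0.0 - 124.63.255.255)
  124.57.0.0/16 (124.57.0.0 - 124.57.255.255)
Total matching entries: 3.

3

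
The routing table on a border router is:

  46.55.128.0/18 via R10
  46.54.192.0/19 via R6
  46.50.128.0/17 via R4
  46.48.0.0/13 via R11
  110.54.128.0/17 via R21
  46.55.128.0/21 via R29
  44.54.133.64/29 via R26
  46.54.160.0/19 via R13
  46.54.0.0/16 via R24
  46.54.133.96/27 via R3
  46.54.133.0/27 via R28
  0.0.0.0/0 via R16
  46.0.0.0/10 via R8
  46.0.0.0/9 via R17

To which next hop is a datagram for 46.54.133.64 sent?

R24

Routes whose prefix contains 46.54.133.64:
  0.0.0.0/0 (default, matches everything) -> R16
  46.0.0.0/9 (46.0.0.0 - 46.127.255.255) -> R17
  46.0.0.0/10 (46.0.0.0 - 46.63.255.255) -> R8
  46.48.0.0/13 (46.48.0.0 - 46.55.255.255) -> R11
  46.54.0.0/16 (46.54.0.0 - 46.54.255.255) -> R24
More-specific entries that do NOT match:
  44.54.133.64/29 (44.54.133.64 - 44.54.133.71) does not contain 46.54.133.64
  46.54.133.96/27 (46.54.133.96 - 46.54.133.127) does not contain 46.54.133.64
  46.54.133.0/27 (46.54.133.0 - 46.54.133.31) does not contain 46.54.133.64
  46.55.128.0/21 (46.55.128.0 - 46.55.135.255) does not contain 46.54.133.64
  46.54.192.0/19 (46.54.192.0 - 46.54.223.255) does not contain 46.54.133.64
  46.54.160.0/19 (46.54.160.0 - 46.54.191.255) does not contain 46.54.133.64
  46.55.128.0/18 (46.55.128.0 - 46.55.191.255) does not contain 46.54.133.64
  46.50.128.0/17 (46.50.128.0 - 46.50.255.255) does not contain 46.54.133.64
  110.54.128.0/17 (110.54.128.0 - 110.54.255.255) does not contain 46.54.133.64
Longest matching prefix is /16 -> next hop R24.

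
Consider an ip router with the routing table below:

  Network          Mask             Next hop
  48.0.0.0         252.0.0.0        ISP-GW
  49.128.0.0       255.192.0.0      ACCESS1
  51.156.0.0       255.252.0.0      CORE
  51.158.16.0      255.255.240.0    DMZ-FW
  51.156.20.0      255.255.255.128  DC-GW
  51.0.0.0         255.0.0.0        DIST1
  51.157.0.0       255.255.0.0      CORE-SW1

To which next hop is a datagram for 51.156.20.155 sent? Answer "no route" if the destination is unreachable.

CORE

Routes whose prefix contains 51.156.20.155:
  48.0.0.0/6 (48.0.0.0 - 51.255.255.255) -> ISP-GW
  51.0.0.0/8 (51.0.0.0 - 51.255.255.255) -> DIST1
  51.156.0.0/14 (51.156.0.0 - 51.159.255.255) -> CORE
More-specific entries that do NOT match:
  51.156.20.0/25 (51.156.20.0 - 51.156.20.127) does not contain 51.156.20.155
  51.158.16.0/20 (51.158.16.0 - 51.158.31.255) does not contain 51.156.20.155
  51.157.0.0/16 (51.157.0.0 - 51.157.255.255) does not contain 51.156.20.155
Longest matching prefix is /14 -> next hop CORE.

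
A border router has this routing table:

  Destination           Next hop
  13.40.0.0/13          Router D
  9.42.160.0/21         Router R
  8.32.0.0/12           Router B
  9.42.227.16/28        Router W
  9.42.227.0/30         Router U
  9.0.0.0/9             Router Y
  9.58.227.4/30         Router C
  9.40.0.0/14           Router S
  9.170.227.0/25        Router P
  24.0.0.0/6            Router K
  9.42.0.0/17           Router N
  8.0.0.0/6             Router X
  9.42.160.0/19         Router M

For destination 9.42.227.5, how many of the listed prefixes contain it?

3

Prefixes containing 9.42.227.5:
  8.0.0.0/6 (8.0.0.0 - 11.255.255.255)
  9.0.0.0/9 (9.0.0.0 - 9.127.255.255)
  9.40.0.0/14 (9.40.0.0 - 9.43.255.255)
Total matching entries: 3.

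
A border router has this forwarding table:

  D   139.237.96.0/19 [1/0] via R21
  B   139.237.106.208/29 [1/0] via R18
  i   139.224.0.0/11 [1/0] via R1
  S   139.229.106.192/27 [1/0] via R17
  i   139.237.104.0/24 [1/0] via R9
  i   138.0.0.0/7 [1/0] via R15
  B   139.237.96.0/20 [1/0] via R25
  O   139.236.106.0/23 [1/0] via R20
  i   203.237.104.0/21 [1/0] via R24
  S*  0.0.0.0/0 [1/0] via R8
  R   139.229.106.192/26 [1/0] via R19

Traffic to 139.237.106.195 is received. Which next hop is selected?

R25

Routes whose prefix contains 139.237.106.195:
  0.0.0.0/0 (default, matches everything) -> R8
  138.0.0.0/7 (138.0.0.0 - 139.255.255.255) -> R15
  139.224.0.0/11 (139.224.0.0 - 139.255.255.255) -> R1
  139.237.96.0/19 (139.237.96.0 - 139.237.127.255) -> R21
  139.237.96.0/20 (139.237.96.0 - 139.237.111.255) -> R25
More-specific entries that do NOT match:
  139.237.106.208/29 (139.237.106.208 - 139.237.106.215) does not contain 139.237.106.195
  139.229.106.192/27 (139.229.106.192 - 139.229.106.223) does not contain 139.237.106.195
  139.229.106.192/26 (139.229.106.192 - 139.229.106.255) does not contain 139.237.106.195
  139.237.104.0/24 (139.237.104.0 - 139.237.104.255) does not contain 139.237.106.195
  139.236.106.0/23 (139.236.106.0 - 139.236.107.255) does not contain 139.237.106.195
  203.237.104.0/21 (203.237.104.0 - 203.237.111.255) does not contain 139.237.106.195
Longest matching prefix is /20 -> next hop R25.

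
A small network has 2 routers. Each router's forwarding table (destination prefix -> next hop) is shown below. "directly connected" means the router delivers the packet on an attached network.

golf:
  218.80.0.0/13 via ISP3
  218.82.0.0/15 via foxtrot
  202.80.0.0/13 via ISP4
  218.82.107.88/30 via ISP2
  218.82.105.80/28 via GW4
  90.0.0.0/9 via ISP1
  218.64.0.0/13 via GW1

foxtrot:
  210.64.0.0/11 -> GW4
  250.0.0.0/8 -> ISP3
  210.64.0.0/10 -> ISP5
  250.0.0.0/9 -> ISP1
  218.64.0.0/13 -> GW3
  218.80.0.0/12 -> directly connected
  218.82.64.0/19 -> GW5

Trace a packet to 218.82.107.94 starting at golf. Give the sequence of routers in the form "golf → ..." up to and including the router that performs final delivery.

golf → foxtrot

At golf: longest match for 218.82.107.94 is 218.82.0.0/15 -> foxtrot
At foxtrot: longest match for 218.82.107.94 is 218.80.0.0/12 -> directly connected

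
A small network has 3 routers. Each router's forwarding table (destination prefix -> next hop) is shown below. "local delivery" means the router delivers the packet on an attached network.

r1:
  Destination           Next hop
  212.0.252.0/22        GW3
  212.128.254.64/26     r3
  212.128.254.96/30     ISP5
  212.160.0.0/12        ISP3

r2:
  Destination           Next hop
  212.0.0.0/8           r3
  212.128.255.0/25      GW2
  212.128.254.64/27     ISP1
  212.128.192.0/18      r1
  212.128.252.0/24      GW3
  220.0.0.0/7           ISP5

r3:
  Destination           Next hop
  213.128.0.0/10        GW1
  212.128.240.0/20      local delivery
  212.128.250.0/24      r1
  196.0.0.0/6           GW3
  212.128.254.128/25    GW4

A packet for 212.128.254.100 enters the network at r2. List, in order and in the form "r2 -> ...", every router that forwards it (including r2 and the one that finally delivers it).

r2 -> r1 -> r3

At r2: longest match for 212.128.254.100 is 212.128.192.0/18 -> r1
At r1: longest match for 212.128.254.100 is 212.128.254.64/26 -> r3
At r3: longest match for 212.128.254.100 is 212.128.240.0/20 -> local delivery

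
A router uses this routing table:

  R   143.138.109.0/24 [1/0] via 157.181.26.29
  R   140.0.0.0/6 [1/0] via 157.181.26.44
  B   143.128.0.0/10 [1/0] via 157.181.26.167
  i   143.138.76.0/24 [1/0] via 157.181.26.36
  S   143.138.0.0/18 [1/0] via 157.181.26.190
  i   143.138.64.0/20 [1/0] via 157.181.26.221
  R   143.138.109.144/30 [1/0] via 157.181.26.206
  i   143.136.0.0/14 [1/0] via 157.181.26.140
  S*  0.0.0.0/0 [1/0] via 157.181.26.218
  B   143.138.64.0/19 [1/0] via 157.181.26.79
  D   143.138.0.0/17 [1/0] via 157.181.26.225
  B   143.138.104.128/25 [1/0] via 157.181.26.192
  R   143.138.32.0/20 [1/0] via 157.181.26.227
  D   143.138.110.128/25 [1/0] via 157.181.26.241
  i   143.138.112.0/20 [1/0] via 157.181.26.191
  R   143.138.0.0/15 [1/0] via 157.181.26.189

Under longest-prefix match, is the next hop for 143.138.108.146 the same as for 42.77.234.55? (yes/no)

143.138.108.146: longest match 143.138.0.0/17 -> 157.181.26.225
42.77.234.55: longest match 0.0.0.0/0 -> 157.181.26.218

no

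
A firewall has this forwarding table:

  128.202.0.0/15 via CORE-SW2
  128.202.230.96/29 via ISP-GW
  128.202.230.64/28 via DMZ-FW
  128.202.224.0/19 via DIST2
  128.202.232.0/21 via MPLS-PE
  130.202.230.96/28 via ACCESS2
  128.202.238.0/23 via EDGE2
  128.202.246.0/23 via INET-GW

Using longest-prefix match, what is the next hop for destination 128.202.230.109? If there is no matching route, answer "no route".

DIST2

Routes whose prefix contains 128.202.230.109:
  128.202.0.0/15 (128.202.0.0 - 128.203.255.255) -> CORE-SW2
  128.202.224.0/19 (128.202.224.0 - 128.202.255.255) -> DIST2
More-specific entries that do NOT match:
  128.202.230.96/29 (128.202.230.96 - 128.202.230.103) does not contain 128.202.230.109
  128.202.230.64/28 (128.202.230.64 - 128.202.230.79) does not contain 128.202.230.109
  130.202.230.96/28 (130.202.230.96 - 130.202.230.111) does not contain 128.202.230.109
  128.202.238.0/23 (128.202.238.0 - 128.202.239.255) does not contain 128.202.230.109
  128.202.246.0/23 (128.202.246.0 - 128.202.247.255) does not contain 128.202.230.109
  128.202.232.0/21 (128.202.232.0 - 128.202.239.255) does not contain 128.202.230.109
Longest matching prefix is /19 -> next hop DIST2.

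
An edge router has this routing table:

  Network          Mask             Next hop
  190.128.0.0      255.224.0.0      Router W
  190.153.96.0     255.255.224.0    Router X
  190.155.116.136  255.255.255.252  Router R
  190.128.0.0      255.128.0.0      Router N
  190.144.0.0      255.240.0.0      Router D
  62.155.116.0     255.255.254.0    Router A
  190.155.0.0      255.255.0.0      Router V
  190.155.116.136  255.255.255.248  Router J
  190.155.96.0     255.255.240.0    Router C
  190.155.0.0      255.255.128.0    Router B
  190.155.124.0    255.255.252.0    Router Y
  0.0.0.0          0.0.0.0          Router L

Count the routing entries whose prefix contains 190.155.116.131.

6

Prefixes containing 190.155.116.131:
  0.0.0.0/0 (default, matches everything)
  190.128.0.0/9 (190.128.0.0 - 190.255.255.255)
  190.128.0.0/11 (190.128.0.0 - 190.159.255.255)
  190.144.0.0/12 (190.144.0.0 - 190.159.255.255)
  190.155.0.0/16 (190.155.0.0 - 190.155.255.255)
  190.155.0.0/17 (190.155.0.0 - 190.155.127.255)
Total matching entries: 6.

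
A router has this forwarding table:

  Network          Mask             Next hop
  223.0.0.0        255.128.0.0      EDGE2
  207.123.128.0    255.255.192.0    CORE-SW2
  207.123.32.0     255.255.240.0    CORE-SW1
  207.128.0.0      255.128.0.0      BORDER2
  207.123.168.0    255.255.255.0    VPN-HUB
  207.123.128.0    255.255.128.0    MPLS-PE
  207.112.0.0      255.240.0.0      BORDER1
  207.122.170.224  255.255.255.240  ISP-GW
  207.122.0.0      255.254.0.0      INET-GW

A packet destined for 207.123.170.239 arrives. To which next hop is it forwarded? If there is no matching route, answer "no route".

Routes whose prefix contains 207.123.170.239:
  207.112.0.0/12 (207.112.0.0 - 207.127.255.255) -> BORDER1
  207.122.0.0/15 (207.122.0.0 - 207.123.255.255) -> INET-GW
  207.123.128.0/17 (207.123.128.0 - 207.123.255.255) -> MPLS-PE
  207.123.128.0/18 (207.123.128.0 - 207.123.191.255) -> CORE-SW2
More-specific entries that do NOT match:
  207.122.170.224/28 (207.122.170.224 - 207.122.170.239) does not contain 207.123.170.239
  207.123.168.0/24 (207.123.168.0 - 207.123.168.255) does not contain 207.123.170.239
  207.123.32.0/20 (207.123.32.0 - 207.123.47.255) does not contain 207.123.170.239
Longest matching prefix is /18 -> next hop CORE-SW2.

CORE-SW2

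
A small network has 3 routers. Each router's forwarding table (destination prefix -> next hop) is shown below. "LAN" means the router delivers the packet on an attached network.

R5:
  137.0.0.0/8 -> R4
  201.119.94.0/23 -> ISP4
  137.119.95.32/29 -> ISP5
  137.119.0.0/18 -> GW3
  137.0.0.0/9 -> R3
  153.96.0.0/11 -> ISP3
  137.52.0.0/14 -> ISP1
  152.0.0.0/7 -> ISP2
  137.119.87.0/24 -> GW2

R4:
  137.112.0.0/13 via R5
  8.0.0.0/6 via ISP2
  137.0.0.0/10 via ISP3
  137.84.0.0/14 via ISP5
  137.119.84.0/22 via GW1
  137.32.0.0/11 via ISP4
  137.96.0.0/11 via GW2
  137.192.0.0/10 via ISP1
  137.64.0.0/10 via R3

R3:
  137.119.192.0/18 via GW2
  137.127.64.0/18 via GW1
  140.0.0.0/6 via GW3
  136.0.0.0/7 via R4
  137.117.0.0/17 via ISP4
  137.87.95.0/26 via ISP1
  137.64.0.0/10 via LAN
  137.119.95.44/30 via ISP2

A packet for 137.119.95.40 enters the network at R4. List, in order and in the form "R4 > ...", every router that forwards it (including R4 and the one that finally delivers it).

R4 > R5 > R3

At R4: longest match for 137.119.95.40 is 137.112.0.0/13 -> R5
At R5: longest match for 137.119.95.40 is 137.0.0.0/9 -> R3
At R3: longest match for 137.119.95.40 is 137.64.0.0/10 -> LAN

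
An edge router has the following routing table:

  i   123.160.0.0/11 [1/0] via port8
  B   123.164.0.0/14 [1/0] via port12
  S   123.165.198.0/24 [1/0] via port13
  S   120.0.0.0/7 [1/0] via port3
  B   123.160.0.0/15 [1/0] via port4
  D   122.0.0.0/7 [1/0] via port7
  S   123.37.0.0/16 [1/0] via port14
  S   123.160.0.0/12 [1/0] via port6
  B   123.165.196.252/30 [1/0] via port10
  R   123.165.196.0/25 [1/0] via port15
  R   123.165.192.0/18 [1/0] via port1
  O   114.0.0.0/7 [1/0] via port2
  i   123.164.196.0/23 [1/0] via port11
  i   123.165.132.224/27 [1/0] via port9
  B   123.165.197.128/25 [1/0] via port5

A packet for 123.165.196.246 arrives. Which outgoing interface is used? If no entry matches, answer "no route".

Routes whose prefix contains 123.165.196.246:
  122.0.0.0/7 (122.0.0.0 - 123.255.255.255) -> port7
  123.160.0.0/11 (123.160.0.0 - 123.191.255.255) -> port8
  123.160.0.0/12 (123.160.0.0 - 123.175.255.255) -> port6
  123.164.0.0/14 (123.164.0.0 - 123.167.255.255) -> port12
  123.165.192.0/18 (123.165.192.0 - 123.165.255.255) -> port1
More-specific entries that do NOT match:
  123.165.196.252/30 (123.165.196.252 - 123.165.196.255) does not contain 123.165.196.246
  123.165.132.224/27 (123.165.132.224 - 123.165.132.255) does not contain 123.165.196.246
  123.165.196.0/25 (123.165.196.0 - 123.165.196.127) does not contain 123.165.196.246
  123.165.197.128/25 (123.165.197.128 - 123.165.197.255) does not contain 123.165.196.246
  123.165.198.0/24 (123.165.198.0 - 123.165.198.255) does not contain 123.165.196.246
  123.164.196.0/23 (123.164.196.0 - 123.164.197.255) does not contain 123.165.196.246
Longest matching prefix is /18 -> interface port1.

port1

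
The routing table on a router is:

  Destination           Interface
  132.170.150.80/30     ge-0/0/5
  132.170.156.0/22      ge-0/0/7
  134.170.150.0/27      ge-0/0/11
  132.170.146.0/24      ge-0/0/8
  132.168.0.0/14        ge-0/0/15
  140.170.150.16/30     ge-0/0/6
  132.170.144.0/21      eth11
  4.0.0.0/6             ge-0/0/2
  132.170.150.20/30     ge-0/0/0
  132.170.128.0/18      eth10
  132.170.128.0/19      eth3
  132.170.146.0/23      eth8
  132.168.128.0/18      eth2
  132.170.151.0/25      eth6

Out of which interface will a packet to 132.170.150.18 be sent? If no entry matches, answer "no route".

Routes whose prefix contains 132.170.150.18:
  132.168.0.0/14 (132.168.0.0 - 132.171.255.255) -> ge-0/0/15
  132.170.128.0/18 (132.170.128.0 - 132.170.191.255) -> eth10
  132.170.128.0/19 (132.170.128.0 - 132.170.159.255) -> eth3
  132.170.144.0/21 (132.170.144.0 - 132.170.151.255) -> eth11
More-specific entries that do NOT match:
  132.170.150.80/30 (132.170.150.80 - 132.170.150.83) does not contain 132.170.150.18
  140.170.150.16/30 (140.170.150.16 - 140.170.150.19) does not contain 132.170.150.18
  132.170.150.20/30 (132.170.150.20 - 132.170.150.23) does not contain 132.170.150.18
  134.170.150.0/27 (134.170.150.0 - 134.170.150.31) does not contain 132.170.150.18
  132.170.151.0/25 (132.170.151.0 - 132.170.151.127) does not contain 132.170.150.18
  132.170.146.0/24 (132.170.146.0 - 132.170.146.255) does not contain 132.170.150.18
  132.170.146.0/23 (132.170.146.0 - 132.170.147.255) does not contain 132.170.150.18
  132.170.156.0/22 (132.170.156.0 - 132.170.159.255) does not contain 132.170.150.18
Longest matching prefix is /21 -> interface eth11.

eth11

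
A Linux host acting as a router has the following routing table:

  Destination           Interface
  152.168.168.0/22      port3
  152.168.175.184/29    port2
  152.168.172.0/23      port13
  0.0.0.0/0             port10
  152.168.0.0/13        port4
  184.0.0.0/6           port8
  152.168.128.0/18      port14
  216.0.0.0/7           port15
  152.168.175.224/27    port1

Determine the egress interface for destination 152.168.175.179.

Routes whose prefix contains 152.168.175.179:
  0.0.0.0/0 (default, matches everything) -> port10
  152.168.0.0/13 (152.168.0.0 - 152.175.255.255) -> port4
  152.168.128.0/18 (152.168.128.0 - 152.168.191.255) -> port14
More-specific entries that do NOT match:
  152.168.175.184/29 (152.168.175.184 - 152.168.175.191) does not contain 152.168.175.179
  152.168.175.224/27 (152.168.175.224 - 152.168.175.255) does not contain 152.168.175.179
  152.168.172.0/23 (152.168.172.0 - 152.168.173.255) does not contain 152.168.175.179
  152.168.168.0/22 (152.168.168.0 - 152.168.171.255) does not contain 152.168.175.179
Longest matching prefix is /18 -> interface port14.

port14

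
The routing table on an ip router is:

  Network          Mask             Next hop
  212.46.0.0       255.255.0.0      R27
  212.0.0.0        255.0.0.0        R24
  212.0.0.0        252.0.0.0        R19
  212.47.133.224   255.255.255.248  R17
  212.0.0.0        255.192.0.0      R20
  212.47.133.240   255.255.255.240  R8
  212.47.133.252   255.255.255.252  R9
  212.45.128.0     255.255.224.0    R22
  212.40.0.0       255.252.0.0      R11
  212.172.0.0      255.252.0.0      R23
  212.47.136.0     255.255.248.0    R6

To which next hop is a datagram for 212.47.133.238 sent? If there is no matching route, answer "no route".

Routes whose prefix contains 212.47.133.238:
  212.0.0.0/6 (212.0.0.0 - 215.255.255.255) -> R19
  212.0.0.0/8 (212.0.0.0 - 212.255.255.255) -> R24
  212.0.0.0/10 (212.0.0.0 - 212.63.255.255) -> R20
More-specific entries that do NOT match:
  212.47.133.252/30 (212.47.133.252 - 212.47.133.255) does not contain 212.47.133.238
  212.47.133.224/29 (212.47.133.224 - 212.47.133.231) does not contain 212.47.133.238
  212.47.133.240/28 (212.47.133.240 - 212.47.133.255) does not contain 212.47.133.238
  212.47.136.0/21 (212.47.136.0 - 212.47.143.255) does not contain 212.47.133.238
  212.45.128.0/19 (212.45.128.0 - 212.45.159.255) does not contain 212.47.133.238
  212.46.0.0/16 (212.46.0.0 - 212.46.255.255) does not contain 212.47.133.238
  212.40.0.0/14 (212.40.0.0 - 212.43.255.255) does not contain 212.47.133.238
  212.172.0.0/14 (212.172.0.0 - 212.175.255.255) does not contain 212.47.133.238
Longest matching prefix is /10 -> next hop R20.

R20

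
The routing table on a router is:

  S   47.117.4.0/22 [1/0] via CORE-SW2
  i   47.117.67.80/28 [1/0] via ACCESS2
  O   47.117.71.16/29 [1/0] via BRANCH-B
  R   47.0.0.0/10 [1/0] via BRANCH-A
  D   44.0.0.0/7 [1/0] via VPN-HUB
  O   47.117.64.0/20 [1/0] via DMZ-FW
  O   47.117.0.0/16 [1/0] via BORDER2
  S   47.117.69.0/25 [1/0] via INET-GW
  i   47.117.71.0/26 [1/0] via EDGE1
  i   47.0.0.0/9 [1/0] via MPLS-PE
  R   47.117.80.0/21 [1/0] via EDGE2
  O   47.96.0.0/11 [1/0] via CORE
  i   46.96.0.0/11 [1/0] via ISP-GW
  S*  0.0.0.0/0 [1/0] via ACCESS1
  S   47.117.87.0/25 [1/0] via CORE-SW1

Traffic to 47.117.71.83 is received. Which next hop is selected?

DMZ-FW

Routes whose prefix contains 47.117.71.83:
  0.0.0.0/0 (default, matches everything) -> ACCESS1
  47.0.0.0/9 (47.0.0.0 - 47.127.255.255) -> MPLS-PE
  47.96.0.0/11 (47.96.0.0 - 47.127.255.255) -> CORE
  47.117.0.0/16 (47.117.0.0 - 47.117.255.255) -> BORDER2
  47.117.64.0/20 (47.117.64.0 - 47.117.79.255) -> DMZ-FW
More-specific entries that do NOT match:
  47.117.71.16/29 (47.117.71.16 - 47.117.71.23) does not contain 47.117.71.83
  47.117.67.80/28 (47.117.67.80 - 47.117.67.95) does not contain 47.117.71.83
  47.117.71.0/26 (47.117.71.0 - 47.117.71.63) does not contain 47.117.71.83
  47.117.69.0/25 (47.117.69.0 - 47.117.69.127) does not contain 47.117.71.83
  47.117.87.0/25 (47.117.87.0 - 47.117.87.127) does not contain 47.117.71.83
  47.117.4.0/22 (47.117.4.0 - 47.117.7.255) does not contain 47.117.71.83
  47.117.80.0/21 (47.117.80.0 - 47.117.87.255) does not contain 47.117.71.83
Longest matching prefix is /20 -> next hop DMZ-FW.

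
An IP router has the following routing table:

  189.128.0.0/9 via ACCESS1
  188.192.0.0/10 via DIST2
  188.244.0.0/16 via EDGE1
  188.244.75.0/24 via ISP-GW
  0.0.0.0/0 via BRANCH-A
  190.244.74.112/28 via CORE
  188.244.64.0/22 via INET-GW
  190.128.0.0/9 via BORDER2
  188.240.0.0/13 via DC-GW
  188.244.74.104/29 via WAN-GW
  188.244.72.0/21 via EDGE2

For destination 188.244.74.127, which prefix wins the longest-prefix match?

188.244.72.0/21

Entries matching 188.244.74.127:
  0.0.0.0/0 (default, matches everything)
  188.192.0.0/10 (188.192.0.0 - 188.255.255.255)
  188.240.0.0/13 (188.240.0.0 - 188.247.255.255)
  188.244.0.0/16 (188.244.0.0 - 188.244.255.255)
  188.244.72.0/21 (188.244.72.0 - 188.244.79.255)
Most specific is 188.244.72.0/21.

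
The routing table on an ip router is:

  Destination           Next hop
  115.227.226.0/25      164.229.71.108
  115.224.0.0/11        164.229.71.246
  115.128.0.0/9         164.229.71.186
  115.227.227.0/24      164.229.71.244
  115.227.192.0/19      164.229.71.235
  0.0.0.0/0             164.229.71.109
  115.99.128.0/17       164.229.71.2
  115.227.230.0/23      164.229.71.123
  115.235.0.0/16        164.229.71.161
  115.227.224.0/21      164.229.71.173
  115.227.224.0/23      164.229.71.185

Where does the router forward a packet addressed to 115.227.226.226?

Routes whose prefix contains 115.227.226.226:
  0.0.0.0/0 (default, matches everything) -> 164.229.71.109
  115.128.0.0/9 (115.128.0.0 - 115.255.255.255) -> 164.229.71.186
  115.224.0.0/11 (115.224.0.0 - 115.255.255.255) -> 164.229.71.246
  115.227.224.0/21 (115.227.224.0 - 115.227.231.255) -> 164.229.71.173
More-specific entries that do NOT match:
  115.227.226.0/25 (115.227.226.0 - 115.227.226.127) does not contain 115.227.226.226
  115.227.227.0/24 (115.227.227.0 - 115.227.227.255) does not contain 115.227.226.226
  115.227.230.0/23 (115.227.230.0 - 115.227.231.255) does not contain 115.227.226.226
  115.227.224.0/23 (115.227.224.0 - 115.227.225.255) does not contain 115.227.226.226
Longest matching prefix is /21 -> next hop 164.229.71.173.

164.229.71.173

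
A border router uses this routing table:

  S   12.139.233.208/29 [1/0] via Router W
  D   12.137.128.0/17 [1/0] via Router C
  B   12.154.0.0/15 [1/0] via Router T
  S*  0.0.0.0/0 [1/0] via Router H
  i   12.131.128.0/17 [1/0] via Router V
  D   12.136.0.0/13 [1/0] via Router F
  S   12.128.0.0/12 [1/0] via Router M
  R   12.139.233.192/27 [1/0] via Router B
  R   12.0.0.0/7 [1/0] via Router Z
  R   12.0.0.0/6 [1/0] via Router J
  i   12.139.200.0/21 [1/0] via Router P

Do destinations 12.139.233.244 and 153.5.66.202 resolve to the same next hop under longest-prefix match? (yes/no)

no

12.139.233.244: longest match 12.136.0.0/13 -> Router F
153.5.66.202: longest match 0.0.0.0/0 -> Router H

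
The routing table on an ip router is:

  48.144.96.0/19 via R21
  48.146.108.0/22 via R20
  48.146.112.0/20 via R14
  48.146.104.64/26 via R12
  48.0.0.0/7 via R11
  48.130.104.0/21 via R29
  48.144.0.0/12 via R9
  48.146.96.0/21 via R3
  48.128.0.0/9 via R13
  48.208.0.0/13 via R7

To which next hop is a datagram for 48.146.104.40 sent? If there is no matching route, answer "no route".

Routes whose prefix contains 48.146.104.40:
  48.0.0.0/7 (48.0.0.0 - 49.255.255.255) -> R11
  48.128.0.0/9 (48.128.0.0 - 48.255.255.255) -> R13
  48.144.0.0/12 (48.144.0.0 - 48.159.255.255) -> R9
More-specific entries that do NOT match:
  48.146.104.64/26 (48.146.104.64 - 48.146.104.127) does not contain 48.146.104.40
  48.146.108.0/22 (48.146.108.0 - 48.146.111.255) does not contain 48.146.104.40
  48.130.104.0/21 (48.130.104.0 - 48.130.111.255) does not contain 48.146.104.40
  48.146.96.0/21 (48.146.96.0 - 48.146.103.255) does not contain 48.146.104.40
  48.146.112.0/20 (48.146.112.0 - 48.146.127.255) does not contain 48.146.104.40
  48.144.96.0/19 (48.144.96.0 - 48.144.127.255) does not contain 48.146.104.40
  48.208.0.0/13 (48.208.0.0 - 48.215.255.255) does not contain 48.146.104.40
Longest matching prefix is /12 -> next hop R9.

R9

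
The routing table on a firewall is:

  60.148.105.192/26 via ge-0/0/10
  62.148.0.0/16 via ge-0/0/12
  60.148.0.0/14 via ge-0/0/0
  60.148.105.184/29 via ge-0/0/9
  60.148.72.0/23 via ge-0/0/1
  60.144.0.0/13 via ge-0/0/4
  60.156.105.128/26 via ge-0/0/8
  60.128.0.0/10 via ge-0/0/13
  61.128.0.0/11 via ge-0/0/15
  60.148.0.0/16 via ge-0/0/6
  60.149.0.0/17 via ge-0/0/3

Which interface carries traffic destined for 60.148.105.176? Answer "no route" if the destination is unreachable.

ge-0/0/6

Routes whose prefix contains 60.148.105.176:
  60.128.0.0/10 (60.128.0.0 - 60.191.255.255) -> ge-0/0/13
  60.144.0.0/13 (60.144.0.0 - 60.151.255.255) -> ge-0/0/4
  60.148.0.0/14 (60.148.0.0 - 60.151.255.255) -> ge-0/0/0
  60.148.0.0/16 (60.148.0.0 - 60.148.255.255) -> ge-0/0/6
More-specific entries that do NOT match:
  60.148.105.184/29 (60.148.105.184 - 60.148.105.191) does not contain 60.148.105.176
  60.148.105.192/26 (60.148.105.192 - 60.148.105.255) does not contain 60.148.105.176
  60.156.105.128/26 (60.156.105.128 - 60.156.105.191) does not contain 60.148.105.176
  60.148.72.0/23 (60.148.72.0 - 60.148.73.255) does not contain 60.148.105.176
  60.149.0.0/17 (60.149.0.0 - 60.149.127.255) does not contain 60.148.105.176
Longest matching prefix is /16 -> interface ge-0/0/6.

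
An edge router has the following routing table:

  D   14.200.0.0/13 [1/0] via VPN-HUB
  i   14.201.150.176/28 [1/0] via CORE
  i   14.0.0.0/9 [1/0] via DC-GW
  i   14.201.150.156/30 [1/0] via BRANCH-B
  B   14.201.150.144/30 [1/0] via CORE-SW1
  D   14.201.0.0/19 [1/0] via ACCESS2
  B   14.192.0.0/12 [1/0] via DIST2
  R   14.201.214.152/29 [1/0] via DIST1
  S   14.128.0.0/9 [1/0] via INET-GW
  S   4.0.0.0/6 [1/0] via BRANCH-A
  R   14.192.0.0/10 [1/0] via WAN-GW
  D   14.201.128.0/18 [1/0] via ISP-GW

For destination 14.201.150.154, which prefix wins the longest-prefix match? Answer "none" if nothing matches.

Entries matching 14.201.150.154:
  14.128.0.0/9 (14.128.0.0 - 14.255.255.255)
  14.192.0.0/10 (14.192.0.0 - 14.255.255.255)
  14.192.0.0/12 (14.192.0.0 - 14.207.255.255)
  14.200.0.0/13 (14.200.0.0 - 14.207.255.255)
  14.201.128.0/18 (14.201.128.0 - 14.201.191.255)
Most specific is 14.201.128.0/18.

14.201.128.0/18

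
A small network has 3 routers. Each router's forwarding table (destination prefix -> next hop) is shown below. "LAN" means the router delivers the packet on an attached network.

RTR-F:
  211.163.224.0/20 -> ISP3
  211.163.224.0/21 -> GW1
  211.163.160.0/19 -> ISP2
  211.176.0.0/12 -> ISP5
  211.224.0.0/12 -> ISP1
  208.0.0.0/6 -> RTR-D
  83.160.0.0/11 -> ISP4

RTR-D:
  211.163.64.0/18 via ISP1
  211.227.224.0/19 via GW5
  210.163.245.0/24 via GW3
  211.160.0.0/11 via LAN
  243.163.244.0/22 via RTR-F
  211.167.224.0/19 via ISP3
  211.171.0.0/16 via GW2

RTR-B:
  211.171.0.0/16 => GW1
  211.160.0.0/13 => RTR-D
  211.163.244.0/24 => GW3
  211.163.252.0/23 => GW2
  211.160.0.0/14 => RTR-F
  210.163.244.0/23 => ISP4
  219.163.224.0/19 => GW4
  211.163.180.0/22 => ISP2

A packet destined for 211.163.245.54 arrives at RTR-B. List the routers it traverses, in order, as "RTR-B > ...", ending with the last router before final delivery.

At RTR-B: longest match for 211.163.245.54 is 211.160.0.0/14 -> RTR-F
At RTR-F: longest match for 211.163.245.54 is 208.0.0.0/6 -> RTR-D
At RTR-D: longest match for 211.163.245.54 is 211.160.0.0/11 -> LAN

RTR-B > RTR-F > RTR-D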